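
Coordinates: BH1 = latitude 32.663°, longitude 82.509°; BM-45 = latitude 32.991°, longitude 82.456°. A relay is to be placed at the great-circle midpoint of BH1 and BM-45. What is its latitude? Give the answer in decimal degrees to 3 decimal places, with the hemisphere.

32.827°N

Bx = cos φ₂ cos Δλ = 0.838756,  By = cos φ₂ sin Δλ = -0.000776
φₘ = atan2(sin φ₁ + sin φ₂, √((cos φ₁ + Bx)² + By²)) = 32.82700°
λₘ = λ₁ + atan2(By, cos φ₁ + Bx) = 82.48255°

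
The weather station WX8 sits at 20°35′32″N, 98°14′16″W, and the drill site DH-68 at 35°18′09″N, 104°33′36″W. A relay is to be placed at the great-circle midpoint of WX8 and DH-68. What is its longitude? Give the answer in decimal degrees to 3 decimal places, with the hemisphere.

WX8: φ = +20.59222°, λ = -98.23778°
DH-68: φ = +35.30250°, λ = -104.56000°
Bx = cos φ₂ cos Δλ = 0.811149,  By = cos φ₂ sin Δλ = -0.089870
φₘ = atan2(sin φ₁ + sin φ₂, √((cos φ₁ + Bx)² + By²)) = 27.98333°
λₘ = λ₁ + atan2(By, cos φ₁ + Bx) = -101.18219°

101.182°W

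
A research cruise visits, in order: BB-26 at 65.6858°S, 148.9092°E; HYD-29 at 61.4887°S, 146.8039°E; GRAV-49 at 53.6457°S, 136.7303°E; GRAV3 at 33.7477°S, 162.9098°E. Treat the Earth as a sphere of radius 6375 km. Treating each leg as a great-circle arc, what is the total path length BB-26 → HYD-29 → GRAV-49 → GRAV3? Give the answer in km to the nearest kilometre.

4557 km

BB-26→HYD-29: c = 0.075044 rad, d = 478.41 km
HYD-29→GRAV-49: c = 0.165818 rad, d = 1057.09 km
GRAV-49→GRAV3: c = 0.474026 rad, d = 3021.92 km
Total = 478.41 + 1057.09 + 3021.92 = 4557.41 km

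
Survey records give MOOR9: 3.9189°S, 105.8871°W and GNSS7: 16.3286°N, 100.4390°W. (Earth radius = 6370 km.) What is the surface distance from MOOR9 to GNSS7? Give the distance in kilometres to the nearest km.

Δφ = 20.2475°,  Δλ = 5.4481°
a = sin²(Δφ/2) + cos φ₁ cos φ₂ sin²(Δλ/2) = 0.033059
c = 2·arcsin(√a) = 0.365678 rad = 20.9518°
d = R·c = 6370 × 0.365678 = 2329.4 km

2329 km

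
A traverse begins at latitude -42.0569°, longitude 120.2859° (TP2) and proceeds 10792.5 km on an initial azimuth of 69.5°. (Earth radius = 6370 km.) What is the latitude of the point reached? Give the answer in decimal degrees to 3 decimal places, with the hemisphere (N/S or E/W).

19.910°N

δ = d/R = 10792.5/6370 = 1.694270 rad
φ₂ = arcsin(sin φ₁ cos δ + cos φ₁ sin δ cos θ)
   = arcsin(-0.66987·-0.12316 + 0.74248·0.99239·0.35021) = 19.90999°
λ₂ = λ₁ + atan2(sin θ sin δ cos φ₁, cos δ − sin φ₁ sin φ₂) = -158.36128°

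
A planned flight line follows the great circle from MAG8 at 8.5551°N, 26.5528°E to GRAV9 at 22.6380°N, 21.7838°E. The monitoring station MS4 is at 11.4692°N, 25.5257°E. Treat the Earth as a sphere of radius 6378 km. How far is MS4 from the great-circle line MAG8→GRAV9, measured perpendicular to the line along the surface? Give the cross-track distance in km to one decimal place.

δ₁₃ = central angle MAG8→MS4 = 0.053837 rad  (haversine)
θ₁₃ = bearing MAG8→MS4 = 340.945°,  θ₁₂ = bearing MAG8→GRAV9 = 342.529°
dₓₜ = R·arcsin(sin δ₁₃ · sin(θ₁₃ − θ₁₂)) = 6378·arcsin(0.05381·sin(-1.584°)) = -9.486 km
|dₓₜ| = 9.486 km

9.5 km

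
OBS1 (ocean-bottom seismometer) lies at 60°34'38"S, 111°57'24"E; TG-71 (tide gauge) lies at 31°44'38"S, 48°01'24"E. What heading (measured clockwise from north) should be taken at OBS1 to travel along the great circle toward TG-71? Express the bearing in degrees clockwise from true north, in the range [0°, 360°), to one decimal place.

275.0°

OBS1: φ = -60.57722°, λ = +111.95667°
TG-71: φ = -31.74389°, λ = +48.02333°
Δλ = -63.9333°
y = sin Δλ · cos φ₂ = -0.763908
x = cos φ₁ sin φ₂ − sin φ₁ cos φ₂ cos Δλ = 0.067027
θ = atan2(y, x) = -84.9856° → 275.0144° (mod 360°)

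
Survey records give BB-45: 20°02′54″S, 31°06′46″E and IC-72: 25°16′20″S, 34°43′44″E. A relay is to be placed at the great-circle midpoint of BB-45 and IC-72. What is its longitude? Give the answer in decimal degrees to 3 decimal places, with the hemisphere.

32.886°E

BB-45: φ = -20.04833°, λ = +31.11278°
IC-72: φ = -25.27222°, λ = +34.72889°
Bx = cos φ₂ cos Δλ = 0.902489,  By = cos φ₂ sin Δλ = 0.057035
φₘ = atan2(sin φ₁ + sin φ₂, √((cos φ₁ + Bx)² + By²)) = -22.67042°
λₘ = λ₁ + atan2(By, cos φ₁ + Bx) = 32.88639°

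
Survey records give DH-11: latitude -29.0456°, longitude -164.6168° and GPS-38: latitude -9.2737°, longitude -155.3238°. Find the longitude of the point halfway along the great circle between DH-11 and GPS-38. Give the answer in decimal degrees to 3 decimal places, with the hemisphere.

159.688°W

Bx = cos φ₂ cos Δλ = 0.973977,  By = cos φ₂ sin Δλ = 0.159373
φₘ = atan2(sin φ₁ + sin φ₂, √((cos φ₁ + Bx)² + By²)) = -19.21798°
λₘ = λ₁ + atan2(By, cos φ₁ + Bx) = -159.68833°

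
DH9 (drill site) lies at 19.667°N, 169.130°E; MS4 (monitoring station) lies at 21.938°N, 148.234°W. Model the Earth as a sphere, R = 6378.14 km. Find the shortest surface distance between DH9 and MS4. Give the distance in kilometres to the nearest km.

4430 km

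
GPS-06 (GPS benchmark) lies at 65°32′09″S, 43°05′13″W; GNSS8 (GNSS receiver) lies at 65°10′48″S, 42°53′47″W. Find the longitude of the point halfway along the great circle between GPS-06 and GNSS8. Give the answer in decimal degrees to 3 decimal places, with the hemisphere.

GPS-06: φ = -65.53583°, λ = -43.08694°
GNSS8: φ = -65.18000°, λ = -42.89639°
Bx = cos φ₂ cos Δλ = 0.419767,  By = cos φ₂ sin Δλ = 0.001396
φₘ = atan2(sin φ₁ + sin φ₂, √((cos φ₁ + Bx)² + By²)) = -65.35795°
λₘ = λ₁ + atan2(By, cos φ₁ + Bx) = -42.99102°

42.991°W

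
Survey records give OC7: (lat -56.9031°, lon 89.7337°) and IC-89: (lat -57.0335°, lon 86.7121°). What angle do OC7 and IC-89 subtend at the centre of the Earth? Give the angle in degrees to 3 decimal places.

Δφ = -0.1304°,  Δλ = -3.0216°
a = sin²(Δφ/2) + cos φ₁ cos φ₂ sin²(Δλ/2) = 0.000208
c = 2·arcsin(√a) = 0.028835 rad = 1.6521°

1.652°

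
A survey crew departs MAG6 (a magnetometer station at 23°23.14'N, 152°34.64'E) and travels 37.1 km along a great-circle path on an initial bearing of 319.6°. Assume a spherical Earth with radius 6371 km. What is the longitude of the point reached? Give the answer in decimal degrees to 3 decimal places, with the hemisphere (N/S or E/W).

152.341°E

MAG6: φ = +23.38567°, λ = +152.57733°
δ = d/R = 37.1/6371 = 0.005823 rad
φ₂ = arcsin(sin φ₁ cos δ + cos φ₁ sin δ cos θ)
   = arcsin(0.39692·0.99998 + 0.91785·0.00582·0.76154) = 23.63958°
λ₂ = λ₁ + atan2(sin θ sin δ cos φ₁, cos δ − sin φ₁ sin φ₂) = 152.34128°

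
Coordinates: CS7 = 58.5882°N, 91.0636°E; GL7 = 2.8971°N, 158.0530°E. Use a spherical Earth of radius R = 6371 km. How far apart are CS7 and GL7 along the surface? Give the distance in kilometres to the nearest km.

8420 km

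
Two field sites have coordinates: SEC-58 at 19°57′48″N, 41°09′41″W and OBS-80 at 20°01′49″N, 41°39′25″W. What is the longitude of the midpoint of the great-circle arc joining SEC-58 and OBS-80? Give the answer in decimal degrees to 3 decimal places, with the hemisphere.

SEC-58: φ = +19.96333°, λ = -41.16139°
OBS-80: φ = +20.03028°, λ = -41.65694°
Bx = cos φ₂ cos Δλ = 0.939477,  By = cos φ₂ sin Δλ = -0.008126
φₘ = atan2(sin φ₁ + sin φ₂, √((cos φ₁ + Bx)² + By²)) = 19.99698°
λₘ = λ₁ + atan2(By, cos φ₁ + Bx) = -41.40911°

41.409°W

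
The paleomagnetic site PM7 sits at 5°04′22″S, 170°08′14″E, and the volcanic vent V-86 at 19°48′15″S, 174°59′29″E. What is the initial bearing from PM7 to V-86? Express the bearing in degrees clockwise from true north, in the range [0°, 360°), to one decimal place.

162.6°

PM7: φ = -5.07278°, λ = +170.13722°
V-86: φ = -19.80417°, λ = +174.99139°
Δλ = 4.8542°
y = sin Δλ · cos φ₂ = 0.079615
x = cos φ₁ sin φ₂ − sin φ₁ cos φ₂ cos Δλ = -0.254586
θ = atan2(y, x) = 162.6343° → 162.6343° (mod 360°)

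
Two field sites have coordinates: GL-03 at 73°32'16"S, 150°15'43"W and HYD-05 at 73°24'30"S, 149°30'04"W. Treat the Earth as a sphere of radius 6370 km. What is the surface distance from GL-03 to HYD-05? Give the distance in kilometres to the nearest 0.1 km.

28.0 km

GL-03: φ = -73.53778°, λ = -150.26194°
HYD-05: φ = -73.40833°, λ = -149.50111°
Δφ = 0.1294°,  Δλ = 0.7608°
a = sin²(Δφ/2) + cos φ₁ cos φ₂ sin²(Δλ/2) = 0.000005
c = 2·arcsin(√a) = 0.004401 rad = 0.2522°
d = R·c = 6370 × 0.004401 = 28.0 km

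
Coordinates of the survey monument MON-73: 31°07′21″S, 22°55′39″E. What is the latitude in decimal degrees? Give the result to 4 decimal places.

31.1225°S

31° + 7′/60 + 21″/3600 = 31 + 0.11667 + 0.00583 = 31.1225°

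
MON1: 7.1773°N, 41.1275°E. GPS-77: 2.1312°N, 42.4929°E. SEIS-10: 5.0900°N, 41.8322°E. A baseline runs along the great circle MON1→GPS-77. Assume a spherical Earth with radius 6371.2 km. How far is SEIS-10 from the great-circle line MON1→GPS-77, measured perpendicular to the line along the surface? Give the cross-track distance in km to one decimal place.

14.7 km

δ₁₃ = central angle MON1→SEIS-10 = 0.038428 rad  (haversine)
θ₁₃ = bearing MON1→SEIS-10 = 161.405°,  θ₁₂ = bearing MON1→GPS-77 = 164.846°
dₓₜ = R·arcsin(sin δ₁₃ · sin(θ₁₃ − θ₁₂)) = 6371.2·arcsin(0.03842·sin(-3.441°)) = -14.690 km
|dₓₜ| = 14.690 km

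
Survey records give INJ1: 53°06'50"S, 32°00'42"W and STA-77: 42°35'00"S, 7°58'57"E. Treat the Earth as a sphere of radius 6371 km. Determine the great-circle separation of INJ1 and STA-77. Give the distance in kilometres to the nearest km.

3156 km

INJ1: φ = -53.11389°, λ = -32.01167°
STA-77: φ = -42.58333°, λ = +7.98250°
Δφ = 10.5306°,  Δλ = 39.9942°
a = sin²(Δφ/2) + cos φ₁ cos φ₂ sin²(Δλ/2) = 0.060104
c = 2·arcsin(√a) = 0.495373 rad = 28.3828°
d = R·c = 6371 × 0.495373 = 3156.0 km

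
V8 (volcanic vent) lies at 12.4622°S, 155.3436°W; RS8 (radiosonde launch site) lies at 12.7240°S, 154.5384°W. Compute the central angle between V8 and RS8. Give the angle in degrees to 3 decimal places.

Δφ = -0.2618°,  Δλ = 0.8052°
a = sin²(Δφ/2) + cos φ₁ cos φ₂ sin²(Δλ/2) = 0.000052
c = 2·arcsin(√a) = 0.014456 rad = 0.8283°

0.828°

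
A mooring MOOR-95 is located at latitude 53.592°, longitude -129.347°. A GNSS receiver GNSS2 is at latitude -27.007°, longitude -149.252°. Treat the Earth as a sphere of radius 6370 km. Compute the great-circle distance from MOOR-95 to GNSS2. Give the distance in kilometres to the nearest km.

9164 km

Δφ = -80.5990°,  Δλ = -19.9050°
a = sin²(Δφ/2) + cos φ₁ cos φ₂ sin²(Δλ/2) = 0.434124
c = 2·arcsin(√a) = 1.438661 rad = 82.4292°
d = R·c = 6370 × 1.438661 = 9164.3 km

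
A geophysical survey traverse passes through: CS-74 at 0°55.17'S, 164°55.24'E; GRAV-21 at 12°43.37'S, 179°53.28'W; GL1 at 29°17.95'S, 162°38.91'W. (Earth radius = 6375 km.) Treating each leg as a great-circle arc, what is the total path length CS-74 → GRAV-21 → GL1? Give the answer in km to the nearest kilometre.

4692 km

CS-74: φ = -0.91950°, λ = +164.92067°
GRAV-21: φ = -12.72283°, λ = -179.88800°
GL1: φ = -29.29917°, λ = -162.64850°
CS-74→GRAV-21: c = 0.333892 rad, d = 2128.56 km
GRAV-21→GL1: c = 0.402144 rad, d = 2563.67 km
Total = 2128.56 + 2563.67 = 4692.23 km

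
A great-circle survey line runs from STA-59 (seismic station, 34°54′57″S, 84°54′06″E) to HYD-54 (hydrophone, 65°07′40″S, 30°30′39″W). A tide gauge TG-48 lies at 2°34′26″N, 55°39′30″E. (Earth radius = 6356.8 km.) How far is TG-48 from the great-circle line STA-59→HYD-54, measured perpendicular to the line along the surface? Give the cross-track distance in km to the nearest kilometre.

4620 km

STA-59: φ = -34.91583°, λ = +84.90167°
HYD-54: φ = -65.12778°, λ = -30.51083°
TG-48: φ = +2.57389°, λ = +55.65833°
δ₁₃ = central angle STA-59→TG-48 = 0.810602 rad  (haversine)
θ₁₃ = bearing STA-59→TG-48 = 317.669°,  θ₁₂ = bearing STA-59→HYD-54 = 204.151°
dₓₜ = R·arcsin(sin δ₁₃ · sin(θ₁₃ − θ₁₂)) = 6356.8·arcsin(0.72470·sin(113.517°)) = 4620.340 km
|dₓₜ| = 4620.340 km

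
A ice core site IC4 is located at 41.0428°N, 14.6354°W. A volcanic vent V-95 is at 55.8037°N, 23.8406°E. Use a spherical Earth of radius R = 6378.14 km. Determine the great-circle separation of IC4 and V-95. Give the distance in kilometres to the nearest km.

3224 km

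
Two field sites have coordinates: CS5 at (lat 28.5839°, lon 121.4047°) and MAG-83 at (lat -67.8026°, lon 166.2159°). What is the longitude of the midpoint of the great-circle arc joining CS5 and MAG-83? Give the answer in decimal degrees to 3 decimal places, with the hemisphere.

134.483°E

Bx = cos φ₂ cos Δλ = 0.268023,  By = cos φ₂ sin Δλ = 0.266262
φₘ = atan2(sin φ₁ + sin φ₂, √((cos φ₁ + Bx)² + By²)) = -20.82003°
λₘ = λ₁ + atan2(By, cos φ₁ + Bx) = 134.48322°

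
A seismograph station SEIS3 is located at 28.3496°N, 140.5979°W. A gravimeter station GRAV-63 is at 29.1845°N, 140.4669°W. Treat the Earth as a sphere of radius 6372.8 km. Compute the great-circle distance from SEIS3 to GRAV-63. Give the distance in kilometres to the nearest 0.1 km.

93.7 km

Δφ = 0.8349°,  Δλ = 0.1310°
a = sin²(Δφ/2) + cos φ₁ cos φ₂ sin²(Δλ/2) = 0.000054
c = 2·arcsin(√a) = 0.014709 rad = 0.8428°
d = R·c = 6372.8 × 0.014709 = 93.7 km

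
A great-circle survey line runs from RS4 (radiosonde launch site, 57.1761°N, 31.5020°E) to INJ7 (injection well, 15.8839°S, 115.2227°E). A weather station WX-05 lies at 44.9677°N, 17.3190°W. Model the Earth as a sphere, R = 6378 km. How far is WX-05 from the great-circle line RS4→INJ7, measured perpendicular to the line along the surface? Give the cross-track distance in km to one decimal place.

871.0 km

δ₁₃ = central angle RS4→WX-05 = 0.561639 rad  (haversine)
θ₁₃ = bearing RS4→WX-05 = 269.098°,  θ₁₂ = bearing RS4→INJ7 = 103.909°
dₓₜ = R·arcsin(sin δ₁₃ · sin(θ₁₃ − θ₁₂)) = 6378·arcsin(0.53257·sin(165.189°)) = 871.000 km
|dₓₜ| = 871.000 km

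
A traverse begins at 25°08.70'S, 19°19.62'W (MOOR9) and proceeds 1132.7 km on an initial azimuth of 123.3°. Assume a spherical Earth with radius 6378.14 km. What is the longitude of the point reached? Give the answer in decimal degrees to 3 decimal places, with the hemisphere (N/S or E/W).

MOOR9: φ = -25.14500°, λ = -19.32700°
δ = d/R = 1132.7/6378.14 = 0.177591 rad
φ₂ = arcsin(sin φ₁ cos δ + cos φ₁ sin δ cos θ)
   = arcsin(-0.42491·0.98427 + 0.90524·0.17666·-0.54902) = -30.39950°
λ₂ = λ₁ + atan2(sin θ sin δ cos φ₁, cos δ − sin φ₁ sin φ₂) = -9.47010°

9.470°W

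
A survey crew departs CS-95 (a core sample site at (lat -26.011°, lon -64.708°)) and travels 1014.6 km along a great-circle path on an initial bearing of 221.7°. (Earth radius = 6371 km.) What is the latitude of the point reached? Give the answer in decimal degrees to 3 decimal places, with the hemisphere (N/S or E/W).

δ = d/R = 1014.6/6371 = 0.159253 rad
φ₂ = arcsin(sin φ₁ cos δ + cos φ₁ sin δ cos θ)
   = arcsin(-0.43854·0.98735 + 0.89871·0.15858·-0.74664) = -32.64306°
λ₂ = λ₁ + atan2(sin θ sin δ cos φ₁, cos δ − sin φ₁ sin φ₂) = -71.90499°

32.643°S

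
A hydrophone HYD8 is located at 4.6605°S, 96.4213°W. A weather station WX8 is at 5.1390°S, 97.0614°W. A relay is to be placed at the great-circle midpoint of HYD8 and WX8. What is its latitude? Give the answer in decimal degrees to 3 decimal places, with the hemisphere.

Bx = cos φ₂ cos Δλ = 0.995918,  By = cos φ₂ sin Δλ = -0.011127
φₘ = atan2(sin φ₁ + sin φ₂, √((cos φ₁ + Bx)² + By²)) = -4.89983°
λₘ = λ₁ + atan2(By, cos φ₁ + Bx) = -96.74124°

4.900°S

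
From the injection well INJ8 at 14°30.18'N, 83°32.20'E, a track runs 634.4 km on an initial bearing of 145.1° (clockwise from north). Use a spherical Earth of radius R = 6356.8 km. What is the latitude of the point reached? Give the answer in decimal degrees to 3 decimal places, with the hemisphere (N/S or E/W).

9.792°N

INJ8: φ = +14.50300°, λ = +83.53667°
δ = d/R = 634.4/6356.8 = 0.099799 rad
φ₂ = arcsin(sin φ₁ cos δ + cos φ₁ sin δ cos θ)
   = arcsin(0.25043·0.99502 + 0.96813·0.09963·-0.82015) = 9.79214°
λ₂ = λ₁ + atan2(sin θ sin δ cos φ₁, cos δ − sin φ₁ sin φ₂) = 86.85293°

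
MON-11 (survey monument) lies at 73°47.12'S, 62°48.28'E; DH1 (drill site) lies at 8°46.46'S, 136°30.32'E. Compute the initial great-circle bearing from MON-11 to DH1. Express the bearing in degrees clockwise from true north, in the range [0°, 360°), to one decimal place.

MON-11: φ = -73.78533°, λ = +62.80467°
DH1: φ = -8.77433°, λ = +136.50533°
Δλ = 73.7007°
y = sin Δλ · cos φ₂ = 0.948576
x = cos φ₁ sin φ₂ − sin φ₁ cos φ₂ cos Δλ = 0.223742
θ = atan2(y, x) = 76.7281° → 76.7281° (mod 360°)

76.7°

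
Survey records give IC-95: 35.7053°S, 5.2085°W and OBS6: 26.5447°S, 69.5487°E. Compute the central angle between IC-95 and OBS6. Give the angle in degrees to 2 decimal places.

63.14°

Δφ = 9.1606°,  Δλ = 74.7572°
a = sin²(Δφ/2) + cos φ₁ cos φ₂ sin²(Δλ/2) = 0.274099
c = 2·arcsin(√a) = 1.102013 rad = 63.1407°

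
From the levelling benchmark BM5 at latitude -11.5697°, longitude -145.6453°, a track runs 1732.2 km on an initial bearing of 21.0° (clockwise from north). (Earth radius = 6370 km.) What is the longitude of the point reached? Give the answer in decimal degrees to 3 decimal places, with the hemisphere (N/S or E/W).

140.114°W

δ = d/R = 1732.2/6370 = 0.271931 rad
φ₂ = arcsin(sin φ₁ cos δ + cos φ₁ sin δ cos θ)
   = arcsin(-0.20056·0.96325 + 0.97968·0.26859·0.93358) = 3.00753°
λ₂ = λ₁ + atan2(sin θ sin δ cos φ₁, cos δ − sin φ₁ sin φ₂) = -140.11412°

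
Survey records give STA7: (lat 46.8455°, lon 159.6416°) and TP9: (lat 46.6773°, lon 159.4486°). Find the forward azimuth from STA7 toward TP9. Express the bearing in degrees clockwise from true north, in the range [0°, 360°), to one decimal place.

218.2°

Δλ = -0.1930°
y = sin Δλ · cos φ₂ = -0.002311
x = cos φ₁ sin φ₂ − sin φ₁ cos φ₂ cos Δλ = -0.002933
θ = atan2(y, x) = -141.7608° → 218.2392° (mod 360°)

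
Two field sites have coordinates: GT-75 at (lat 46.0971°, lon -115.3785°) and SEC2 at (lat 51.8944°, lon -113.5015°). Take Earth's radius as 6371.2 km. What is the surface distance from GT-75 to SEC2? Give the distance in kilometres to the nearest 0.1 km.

659.0 km

Δφ = 5.7973°,  Δλ = 1.8770°
a = sin²(Δφ/2) + cos φ₁ cos φ₂ sin²(Δλ/2) = 0.002672
c = 2·arcsin(√a) = 0.103430 rad = 5.9261°
d = R·c = 6371.2 × 0.103430 = 659.0 km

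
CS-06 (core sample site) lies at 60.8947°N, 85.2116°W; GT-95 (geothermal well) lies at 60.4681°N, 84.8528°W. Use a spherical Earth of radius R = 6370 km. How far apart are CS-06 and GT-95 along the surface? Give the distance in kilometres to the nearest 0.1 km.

51.3 km

Δφ = -0.4266°,  Δλ = 0.3588°
a = sin²(Δφ/2) + cos φ₁ cos φ₂ sin²(Δλ/2) = 0.000016
c = 2·arcsin(√a) = 0.008052 rad = 0.4614°
d = R·c = 6370 × 0.008052 = 51.3 km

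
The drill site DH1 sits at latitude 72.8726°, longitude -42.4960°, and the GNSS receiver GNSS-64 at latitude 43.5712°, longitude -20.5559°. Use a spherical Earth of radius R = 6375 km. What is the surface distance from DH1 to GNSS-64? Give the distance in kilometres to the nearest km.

Δφ = -29.3014°,  Δλ = 21.9401°
a = sin²(Δφ/2) + cos φ₁ cos φ₂ sin²(Δλ/2) = 0.071698
c = 2·arcsin(√a) = 0.542145 rad = 31.0626°
d = R·c = 6375 × 0.542145 = 3456.2 km

3456 km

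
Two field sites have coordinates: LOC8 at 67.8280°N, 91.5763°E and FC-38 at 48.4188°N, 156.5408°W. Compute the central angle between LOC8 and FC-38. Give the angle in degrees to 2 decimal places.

53.18°

Δφ = -19.4092°,  Δλ = 111.8829°
a = sin²(Δφ/2) + cos φ₁ cos φ₂ sin²(Δλ/2) = 0.200324
c = 2·arcsin(√a) = 0.928104 rad = 53.1764°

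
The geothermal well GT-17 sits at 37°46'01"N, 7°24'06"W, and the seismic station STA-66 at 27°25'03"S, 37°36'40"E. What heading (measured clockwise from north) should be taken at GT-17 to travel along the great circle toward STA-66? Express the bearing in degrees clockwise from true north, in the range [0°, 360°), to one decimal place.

140.0°

GT-17: φ = +37.76694°, λ = -7.40167°
STA-66: φ = -27.41750°, λ = +37.61111°
Δλ = 45.0128°
y = sin Δλ · cos φ₂ = 0.627821
x = cos φ₁ sin φ₂ − sin φ₁ cos φ₂ cos Δλ = -0.748344
θ = atan2(y, x) = 140.0051° → 140.0051° (mod 360°)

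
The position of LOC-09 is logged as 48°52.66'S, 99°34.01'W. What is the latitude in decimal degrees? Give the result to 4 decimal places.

48° + 52.66′/60 = 48 + 0.87767 = 48.8777°

48.8777°S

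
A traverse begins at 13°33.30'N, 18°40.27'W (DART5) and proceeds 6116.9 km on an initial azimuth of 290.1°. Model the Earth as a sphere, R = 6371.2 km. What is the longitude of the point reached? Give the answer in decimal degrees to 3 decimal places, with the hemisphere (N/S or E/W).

DART5: φ = +13.55500°, λ = -18.67117°
δ = d/R = 6116.9/6371.2 = 0.960086 rad
φ₂ = arcsin(sin φ₁ cos δ + cos φ₁ sin δ cos θ)
   = arcsin(0.23438·0.57345 + 0.97215·0.81924·0.34366) = 24.08567°
λ₂ = λ₁ + atan2(sin θ sin δ cos φ₁, cos δ − sin φ₁ sin φ₂) = -76.09903°

76.099°W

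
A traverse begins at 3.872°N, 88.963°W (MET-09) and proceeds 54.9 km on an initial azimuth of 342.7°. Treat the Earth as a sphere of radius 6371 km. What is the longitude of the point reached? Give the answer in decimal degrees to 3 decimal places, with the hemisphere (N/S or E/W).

δ = d/R = 54.9/6371 = 0.008617 rad
φ₂ = arcsin(sin φ₁ cos δ + cos φ₁ sin δ cos θ)
   = arcsin(0.06753·0.99996 + 0.99772·0.00862·0.95476) = 4.34338°
λ₂ = λ₁ + atan2(sin θ sin δ cos φ₁, cos δ − sin φ₁ sin φ₂) = -89.11024°

89.110°W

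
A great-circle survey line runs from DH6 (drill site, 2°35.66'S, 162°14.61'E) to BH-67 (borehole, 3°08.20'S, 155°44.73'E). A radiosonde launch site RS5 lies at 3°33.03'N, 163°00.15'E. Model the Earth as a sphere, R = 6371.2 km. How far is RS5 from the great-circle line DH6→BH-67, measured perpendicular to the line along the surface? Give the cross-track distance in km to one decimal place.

673.4 km

DH6: φ = -2.59433°, λ = +162.24350°
BH-67: φ = -3.13667°, λ = +155.74550°
RS5: φ = +3.55050°, λ = +163.00250°
δ₁₃ = central angle DH6→RS5 = 0.108062 rad  (haversine)
θ₁₃ = bearing DH6→RS5 = 7.041°,  θ₁₂ = bearing DH6→BH-67 = 265.066°
dₓₜ = R·arcsin(sin δ₁₃ · sin(θ₁₃ − θ₁₂)) = 6371.2·arcsin(0.10785·sin(-258.024°)) = 673.442 km
|dₓₜ| = 673.442 km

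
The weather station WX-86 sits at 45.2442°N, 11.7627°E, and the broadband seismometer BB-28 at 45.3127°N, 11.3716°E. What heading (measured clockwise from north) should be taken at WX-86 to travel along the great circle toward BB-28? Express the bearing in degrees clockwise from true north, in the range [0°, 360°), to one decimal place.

Δλ = -0.3911°
y = sin Δλ · cos φ₂ = -0.004800
x = cos φ₁ sin φ₂ − sin φ₁ cos φ₂ cos Δλ = 0.001207
θ = atan2(y, x) = -75.8838° → 284.1162° (mod 360°)

284.1°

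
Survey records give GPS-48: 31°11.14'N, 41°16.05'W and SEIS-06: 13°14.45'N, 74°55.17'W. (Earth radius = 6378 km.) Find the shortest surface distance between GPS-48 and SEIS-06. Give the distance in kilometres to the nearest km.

3977 km

GPS-48: φ = +31.18567°, λ = -41.26750°
SEIS-06: φ = +13.24083°, λ = -74.91950°
Δφ = -17.9448°,  Δλ = -33.6520°
a = sin²(Δφ/2) + cos φ₁ cos φ₂ sin²(Δλ/2) = 0.094100
c = 2·arcsin(√a) = 0.623568 rad = 35.7278°
d = R·c = 6378 × 0.623568 = 3977.1 km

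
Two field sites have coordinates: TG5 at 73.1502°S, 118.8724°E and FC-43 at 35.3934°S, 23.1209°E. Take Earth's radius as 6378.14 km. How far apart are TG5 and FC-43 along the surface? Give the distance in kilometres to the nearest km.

Δφ = 37.7568°,  Δλ = -95.7515°
a = sin²(Δφ/2) + cos φ₁ cos φ₂ sin²(Δλ/2) = 0.234679
c = 2·arcsin(√a) = 1.011439 rad = 57.9512°
d = R·c = 6378.14 × 1.011439 = 6451.1 km

6451 km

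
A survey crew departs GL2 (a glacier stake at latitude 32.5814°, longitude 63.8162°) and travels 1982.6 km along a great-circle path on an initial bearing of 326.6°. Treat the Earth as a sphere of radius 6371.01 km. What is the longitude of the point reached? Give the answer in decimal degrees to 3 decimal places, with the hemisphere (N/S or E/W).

δ = d/R = 1982.6/6371.01 = 0.311191 rad
φ₂ = arcsin(sin φ₁ cos δ + cos φ₁ sin δ cos θ)
   = arcsin(0.53850·0.95197 + 0.84263·0.30619·0.83485) = 46.72141°
λ₂ = λ₁ + atan2(sin θ sin δ cos φ₁, cos δ − sin φ₁ sin φ₂) = 49.58314°

49.583°E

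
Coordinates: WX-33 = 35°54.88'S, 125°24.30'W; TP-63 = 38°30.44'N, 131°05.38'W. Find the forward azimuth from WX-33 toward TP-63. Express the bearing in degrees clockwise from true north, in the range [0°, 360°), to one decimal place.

WX-33: φ = -35.91467°, λ = -125.40500°
TP-63: φ = +38.50733°, λ = -131.08967°
Δλ = -5.6847°
y = sin Δλ · cos φ₂ = -0.077512
x = cos φ₁ sin φ₂ − sin φ₁ cos φ₂ cos Δλ = 0.961008
θ = atan2(y, x) = -4.6113° → 355.3887° (mod 360°)

355.4°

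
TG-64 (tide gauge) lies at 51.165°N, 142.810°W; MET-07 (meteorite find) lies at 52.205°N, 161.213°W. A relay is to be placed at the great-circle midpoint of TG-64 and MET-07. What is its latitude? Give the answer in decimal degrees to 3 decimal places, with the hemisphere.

Bx = cos φ₂ cos Δλ = 0.581497,  By = cos φ₂ sin Δλ = -0.193472
φₘ = atan2(sin φ₁ + sin φ₂, √((cos φ₁ + Bx)² + By²)) = 52.04538°
λₘ = λ₁ + atan2(By, cos φ₁ + Bx) = -151.90489°

52.045°N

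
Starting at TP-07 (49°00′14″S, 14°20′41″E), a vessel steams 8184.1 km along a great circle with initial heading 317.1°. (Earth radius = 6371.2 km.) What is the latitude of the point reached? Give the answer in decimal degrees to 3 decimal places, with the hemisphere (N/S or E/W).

14.353°N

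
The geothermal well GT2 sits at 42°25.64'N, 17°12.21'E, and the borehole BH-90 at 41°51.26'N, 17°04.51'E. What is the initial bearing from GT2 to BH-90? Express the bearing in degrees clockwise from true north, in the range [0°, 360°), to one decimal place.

189.5°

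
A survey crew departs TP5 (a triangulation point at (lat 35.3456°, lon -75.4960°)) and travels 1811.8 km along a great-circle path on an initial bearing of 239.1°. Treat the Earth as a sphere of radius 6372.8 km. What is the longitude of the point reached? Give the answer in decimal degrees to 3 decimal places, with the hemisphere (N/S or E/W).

δ = d/R = 1811.8/6372.8 = 0.284302 rad
φ₂ = arcsin(sin φ₁ cos δ + cos φ₁ sin δ cos θ)
   = arcsin(0.57851·0.95986 + 0.81568·0.28049·-0.51354) = 25.96312°
λ₂ = λ₁ + atan2(sin θ sin δ cos φ₁, cos δ − sin φ₁ sin φ₂) = -91.02305°

91.023°W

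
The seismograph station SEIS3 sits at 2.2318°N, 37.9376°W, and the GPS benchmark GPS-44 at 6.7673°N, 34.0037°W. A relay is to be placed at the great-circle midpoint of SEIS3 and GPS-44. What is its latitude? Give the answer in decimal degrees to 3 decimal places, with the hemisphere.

Bx = cos φ₂ cos Δλ = 0.990693,  By = cos φ₂ sin Δλ = 0.068128
φₘ = atan2(sin φ₁ + sin φ₂, √((cos φ₁ + Bx)² + By²)) = 4.50219°
λₘ = λ₁ + atan2(By, cos φ₁ + Bx) = -35.97678°

4.502°N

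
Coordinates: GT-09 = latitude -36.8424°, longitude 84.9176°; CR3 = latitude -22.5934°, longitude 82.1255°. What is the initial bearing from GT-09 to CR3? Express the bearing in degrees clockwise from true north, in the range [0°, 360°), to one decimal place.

349.6°

Δλ = -2.7921°
y = sin Δλ · cos φ₂ = -0.044974
x = cos φ₁ sin φ₂ − sin φ₁ cos φ₂ cos Δλ = 0.245479
θ = atan2(y, x) = -10.3819° → 349.6181° (mod 360°)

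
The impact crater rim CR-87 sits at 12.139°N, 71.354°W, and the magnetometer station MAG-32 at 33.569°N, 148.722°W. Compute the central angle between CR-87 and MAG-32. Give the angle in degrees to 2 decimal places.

72.88°

Δφ = 21.4300°,  Δλ = -77.3680°
a = sin²(Δφ/2) + cos φ₁ cos φ₂ sin²(Δλ/2) = 0.352792
c = 2·arcsin(√a) = 1.271952 rad = 72.8775°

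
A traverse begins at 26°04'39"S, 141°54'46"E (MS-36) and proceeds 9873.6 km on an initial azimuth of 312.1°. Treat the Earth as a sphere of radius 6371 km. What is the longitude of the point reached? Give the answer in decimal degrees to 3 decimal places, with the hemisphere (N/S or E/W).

74.824°E

MS-36: φ = -26.07750°, λ = +141.91278°
δ = d/R = 9873.6/6371 = 1.549772 rad
φ₂ = arcsin(sin φ₁ cos δ + cos φ₁ sin δ cos θ)
   = arcsin(-0.43959·0.02102 + 0.89820·0.99978·0.67043) = 36.35618°
λ₂ = λ₁ + atan2(sin θ sin δ cos φ₁, cos δ − sin φ₁ sin φ₂) = 74.82418°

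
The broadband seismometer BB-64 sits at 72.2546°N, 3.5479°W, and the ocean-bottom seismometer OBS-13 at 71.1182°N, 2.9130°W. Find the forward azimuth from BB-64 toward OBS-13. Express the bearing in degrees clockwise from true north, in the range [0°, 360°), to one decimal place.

Δλ = 0.6349°
y = sin Δλ · cos φ₂ = 0.003586
x = cos φ₁ sin φ₂ − sin φ₁ cos φ₂ cos Δλ = -0.019814
θ = atan2(y, x) = 169.7414° → 169.7414° (mod 360°)

169.7°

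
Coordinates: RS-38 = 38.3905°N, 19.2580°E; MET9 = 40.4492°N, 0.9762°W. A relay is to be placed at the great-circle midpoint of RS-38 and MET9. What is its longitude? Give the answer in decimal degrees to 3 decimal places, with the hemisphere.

9.292°E

Bx = cos φ₂ cos Δλ = 0.714019,  By = cos φ₂ sin Δλ = -0.263192
φₘ = atan2(sin φ₁ + sin φ₂, √((cos φ₁ + Bx)² + By²)) = 39.86086°
λₘ = λ₁ + atan2(By, cos φ₁ + Bx) = 9.29189°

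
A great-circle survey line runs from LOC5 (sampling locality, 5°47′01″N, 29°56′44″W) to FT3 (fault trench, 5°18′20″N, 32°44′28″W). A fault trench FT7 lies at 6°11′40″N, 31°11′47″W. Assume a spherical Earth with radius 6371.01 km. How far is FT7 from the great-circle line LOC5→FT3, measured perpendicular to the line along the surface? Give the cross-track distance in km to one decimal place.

LOC5: φ = +5.78361°, λ = -29.94556°
FT3: φ = +5.30556°, λ = -32.74111°
FT7: φ = +6.19444°, λ = -31.19639°
δ₁₃ = central angle LOC5→FT7 = 0.022865 rad  (haversine)
θ₁₃ = bearing LOC5→FT7 = 288.340°,  θ₁₂ = bearing LOC5→FT3 = 260.388°
dₓₜ = R·arcsin(sin δ₁₃ · sin(θ₁₃ − θ₁₂)) = 6371.01·arcsin(0.02286·sin(27.952°)) = 68.278 km
|dₓₜ| = 68.278 km

68.3 km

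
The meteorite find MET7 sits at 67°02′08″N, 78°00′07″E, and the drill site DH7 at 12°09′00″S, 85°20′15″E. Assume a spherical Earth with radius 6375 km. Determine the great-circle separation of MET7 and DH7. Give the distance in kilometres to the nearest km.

MET7: φ = +67.03556°, λ = +78.00194°
DH7: φ = -12.15000°, λ = +85.33750°
Δφ = -79.1856°,  Δλ = 7.3356°
a = sin²(Δφ/2) + cos φ₁ cos φ₂ sin²(Δλ/2) = 0.407746
c = 2·arcsin(√a) = 1.385226 rad = 79.3676°
d = R·c = 6375 × 1.385226 = 8830.8 km

8831 km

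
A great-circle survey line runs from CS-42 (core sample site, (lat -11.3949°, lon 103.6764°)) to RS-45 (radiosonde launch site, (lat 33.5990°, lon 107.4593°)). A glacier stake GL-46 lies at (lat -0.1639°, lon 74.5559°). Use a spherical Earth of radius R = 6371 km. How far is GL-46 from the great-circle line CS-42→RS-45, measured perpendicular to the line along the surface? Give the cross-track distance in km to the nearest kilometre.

3324 km

δ₁₃ = central angle CS-42→GL-46 = 0.541493 rad  (haversine)
θ₁₃ = bearing CS-42→GL-46 = 289.234°,  θ₁₂ = bearing CS-42→RS-45 = 4.447°
dₓₜ = R·arcsin(sin δ₁₃ · sin(θ₁₃ − θ₁₂)) = 6371·arcsin(0.51542·sin(284.787°)) = -3323.680 km
|dₓₜ| = 3323.680 km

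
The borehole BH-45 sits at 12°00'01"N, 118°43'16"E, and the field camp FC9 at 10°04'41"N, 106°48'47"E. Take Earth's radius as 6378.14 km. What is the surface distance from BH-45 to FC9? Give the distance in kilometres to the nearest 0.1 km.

BH-45: φ = +12.00028°, λ = +118.72111°
FC9: φ = +10.07806°, λ = +106.81306°
Δφ = -1.9222°,  Δλ = -11.9081°
a = sin²(Δφ/2) + cos φ₁ cos φ₂ sin²(Δλ/2) = 0.010644
c = 2·arcsin(√a) = 0.206706 rad = 11.8434°
d = R·c = 6378.14 × 0.206706 = 1318.4 km

1318.4 km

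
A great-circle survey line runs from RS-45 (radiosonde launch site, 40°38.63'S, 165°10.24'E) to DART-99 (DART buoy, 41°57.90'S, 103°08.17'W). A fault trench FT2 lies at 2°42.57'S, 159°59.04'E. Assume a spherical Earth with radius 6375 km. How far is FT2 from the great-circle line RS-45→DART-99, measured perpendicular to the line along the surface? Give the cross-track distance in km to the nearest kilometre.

2969 km

RS-45: φ = -40.64383°, λ = +165.17067°
DART-99: φ = -41.96500°, λ = -103.13617°
FT2: φ = -2.70950°, λ = +159.98400°
δ₁₃ = central angle RS-45→FT2 = 0.667111 rad  (haversine)
θ₁₃ = bearing RS-45→FT2 = 351.608°,  θ₁₂ = bearing RS-45→DART-99 = 125.066°
dₓₜ = R·arcsin(sin δ₁₃ · sin(θ₁₃ − θ₁₂)) = 6375·arcsin(0.61872·sin(226.542°)) = -2969.328 km
|dₓₜ| = 2969.328 km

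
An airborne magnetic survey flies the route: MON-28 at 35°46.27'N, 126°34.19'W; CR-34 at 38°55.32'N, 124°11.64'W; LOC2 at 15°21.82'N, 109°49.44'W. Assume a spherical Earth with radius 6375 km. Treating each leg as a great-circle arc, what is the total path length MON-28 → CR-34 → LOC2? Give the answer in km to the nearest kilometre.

3382 km

MON-28: φ = +35.77117°, λ = -126.56983°
CR-34: φ = +38.92200°, λ = -124.19400°
LOC2: φ = +15.36367°, λ = -109.82400°
MON-28→CR-34: c = 0.064110 rad, d = 408.70 km
CR-34→LOC2: c = 0.466423 rad, d = 2973.45 km
Total = 408.70 + 2973.45 = 3382.15 km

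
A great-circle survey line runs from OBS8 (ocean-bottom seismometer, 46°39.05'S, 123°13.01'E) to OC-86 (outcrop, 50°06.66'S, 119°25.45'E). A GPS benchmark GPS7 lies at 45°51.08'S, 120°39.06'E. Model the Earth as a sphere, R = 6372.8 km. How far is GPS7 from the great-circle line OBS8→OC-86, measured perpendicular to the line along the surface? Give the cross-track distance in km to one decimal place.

212.2 km

OBS8: φ = -46.65083°, λ = +123.21683°
OC-86: φ = -50.11100°, λ = +119.42417°
GPS7: φ = -45.85133°, λ = +120.65100°
δ₁₃ = central angle OBS8→GPS7 = 0.033963 rad  (haversine)
θ₁₃ = bearing OBS8→GPS7 = 293.326°,  θ₁₂ = bearing OBS8→OC-86 = 214.650°
dₓₜ = R·arcsin(sin δ₁₃ · sin(θ₁₃ − θ₁₂)) = 6372.8·arcsin(0.03396·sin(78.676°)) = 212.227 km
|dₓₜ| = 212.227 km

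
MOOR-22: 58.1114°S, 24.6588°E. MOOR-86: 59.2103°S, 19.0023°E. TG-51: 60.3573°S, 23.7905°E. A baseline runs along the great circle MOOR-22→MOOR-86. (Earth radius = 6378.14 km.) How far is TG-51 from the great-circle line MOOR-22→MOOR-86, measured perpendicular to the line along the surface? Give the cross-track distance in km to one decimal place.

δ₁₃ = central angle MOOR-22→TG-51 = 0.039957 rad  (haversine)
θ₁₃ = bearing MOOR-22→TG-51 = 190.815°,  θ₁₂ = bearing MOOR-22→MOOR-86 = 247.117°
dₓₜ = R·arcsin(sin δ₁₃ · sin(θ₁₃ − θ₁₂)) = 6378.14·arcsin(0.03995·sin(-56.303°)) = -212.012 km
|dₓₜ| = 212.012 km

212.0 km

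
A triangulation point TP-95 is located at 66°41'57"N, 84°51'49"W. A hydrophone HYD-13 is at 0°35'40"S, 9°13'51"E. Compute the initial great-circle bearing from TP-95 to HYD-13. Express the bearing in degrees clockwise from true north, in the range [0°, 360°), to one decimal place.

86.5°

TP-95: φ = +66.69917°, λ = -84.86361°
HYD-13: φ = -0.59444°, λ = +9.23083°
Δλ = 94.0944°
y = sin Δλ · cos φ₂ = 0.997394
x = cos φ₁ sin φ₂ − sin φ₁ cos φ₂ cos Δλ = 0.061470
θ = atan2(y, x) = 86.4733° → 86.4733° (mod 360°)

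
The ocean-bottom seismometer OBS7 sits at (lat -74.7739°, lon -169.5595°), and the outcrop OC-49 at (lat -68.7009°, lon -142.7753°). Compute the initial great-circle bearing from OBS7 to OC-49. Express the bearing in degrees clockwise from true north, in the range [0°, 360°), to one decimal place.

67.4°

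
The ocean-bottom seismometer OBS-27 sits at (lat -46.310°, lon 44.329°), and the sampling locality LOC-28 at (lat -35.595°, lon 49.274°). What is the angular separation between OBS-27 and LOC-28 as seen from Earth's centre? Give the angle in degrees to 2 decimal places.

11.34°

Δφ = 10.7150°,  Δλ = 4.9450°
a = sin²(Δφ/2) + cos φ₁ cos φ₂ sin²(Δλ/2) = 0.009763
c = 2·arcsin(√a) = 0.197941 rad = 11.3412°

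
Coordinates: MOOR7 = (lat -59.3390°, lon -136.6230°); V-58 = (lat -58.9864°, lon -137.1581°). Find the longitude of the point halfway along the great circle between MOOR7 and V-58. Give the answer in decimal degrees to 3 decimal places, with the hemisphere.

136.892°W

Bx = cos φ₂ cos Δλ = 0.515219,  By = cos φ₂ sin Δλ = -0.004812
φₘ = atan2(sin φ₁ + sin φ₂, √((cos φ₁ + Bx)² + By²)) = -59.16297°
λₘ = λ₁ + atan2(By, cos φ₁ + Bx) = -136.89193°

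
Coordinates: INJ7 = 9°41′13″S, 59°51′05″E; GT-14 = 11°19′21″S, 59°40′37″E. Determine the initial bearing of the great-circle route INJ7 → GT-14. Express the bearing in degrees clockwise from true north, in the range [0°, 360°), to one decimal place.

INJ7: φ = -9.68694°, λ = +59.85139°
GT-14: φ = -11.32250°, λ = +59.67694°
Δλ = -0.1744°
y = sin Δλ · cos φ₂ = -0.002985
x = cos φ₁ sin φ₂ − sin φ₁ cos φ₂ cos Δλ = -0.028543
θ = atan2(y, x) = -174.0290° → 185.9710° (mod 360°)

186.0°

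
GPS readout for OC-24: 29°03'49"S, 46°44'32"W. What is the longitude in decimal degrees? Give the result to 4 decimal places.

46° + 44′/60 + 32″/3600 = 46 + 0.73333 + 0.00889 = 46.7422°

46.7422°W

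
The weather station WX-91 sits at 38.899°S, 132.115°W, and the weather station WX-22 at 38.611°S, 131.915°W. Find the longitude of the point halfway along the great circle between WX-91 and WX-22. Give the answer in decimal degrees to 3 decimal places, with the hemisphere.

132.015°W

Bx = cos φ₂ cos Δλ = 0.781396,  By = cos φ₂ sin Δλ = 0.002728
φₘ = atan2(sin φ₁ + sin φ₂, √((cos φ₁ + Bx)² + By²)) = -38.75504°
λₘ = λ₁ + atan2(By, cos φ₁ + Bx) = -132.01480°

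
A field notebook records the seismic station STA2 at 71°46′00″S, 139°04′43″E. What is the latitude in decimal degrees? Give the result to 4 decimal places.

71.7667°S

71° + 46′/60 + 0″/3600 = 71 + 0.76667 + 0.00000 = 71.7667°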